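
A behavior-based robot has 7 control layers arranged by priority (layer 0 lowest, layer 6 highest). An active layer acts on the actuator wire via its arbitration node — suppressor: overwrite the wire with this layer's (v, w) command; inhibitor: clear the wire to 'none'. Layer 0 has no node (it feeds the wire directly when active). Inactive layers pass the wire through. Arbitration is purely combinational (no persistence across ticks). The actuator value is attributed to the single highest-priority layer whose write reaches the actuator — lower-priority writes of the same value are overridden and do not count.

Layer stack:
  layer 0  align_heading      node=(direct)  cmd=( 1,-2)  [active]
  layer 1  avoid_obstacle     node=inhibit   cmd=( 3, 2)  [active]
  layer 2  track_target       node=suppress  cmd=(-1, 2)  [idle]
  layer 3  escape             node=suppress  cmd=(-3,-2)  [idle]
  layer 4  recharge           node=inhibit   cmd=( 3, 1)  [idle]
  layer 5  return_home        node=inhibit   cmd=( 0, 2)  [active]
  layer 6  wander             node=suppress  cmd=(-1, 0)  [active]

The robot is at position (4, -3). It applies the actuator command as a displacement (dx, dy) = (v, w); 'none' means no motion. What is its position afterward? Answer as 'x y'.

3 -3

layer 0 (align_heading) active — direct: (1, -2)
layer 1 (avoid_obstacle) active — inhibits: none
layer 2 (track_target) idle — unchanged: none
layer 3 (escape) idle — unchanged: none
layer 4 (recharge) idle — unchanged: none
layer 5 (return_home) active — inhibits: none
layer 6 (wander) active — suppresses: (-1, 0)
→ actuator (-1, 0)
position: (4, -3) + (-1, 0) = (3, -3)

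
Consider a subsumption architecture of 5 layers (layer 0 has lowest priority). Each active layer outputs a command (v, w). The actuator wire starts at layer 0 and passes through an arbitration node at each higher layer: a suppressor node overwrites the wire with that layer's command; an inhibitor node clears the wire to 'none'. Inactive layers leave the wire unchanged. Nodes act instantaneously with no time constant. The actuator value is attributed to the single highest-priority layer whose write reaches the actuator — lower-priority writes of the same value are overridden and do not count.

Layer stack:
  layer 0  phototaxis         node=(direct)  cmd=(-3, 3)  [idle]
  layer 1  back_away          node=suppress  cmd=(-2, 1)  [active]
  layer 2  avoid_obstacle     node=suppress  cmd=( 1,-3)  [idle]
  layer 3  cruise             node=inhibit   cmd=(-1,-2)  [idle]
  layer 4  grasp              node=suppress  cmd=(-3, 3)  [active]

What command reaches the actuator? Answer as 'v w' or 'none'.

-3 3

layer 0 (phototaxis) idle — none
layer 1 (back_away) active — suppresses: (-2, 1)
layer 2 (avoid_obstacle) idle — unchanged: (-2, 1)
layer 3 (cruise) idle — unchanged: (-2, 1)
layer 4 (grasp) active — suppresses: (-3, 3)
→ actuator (-3, 3)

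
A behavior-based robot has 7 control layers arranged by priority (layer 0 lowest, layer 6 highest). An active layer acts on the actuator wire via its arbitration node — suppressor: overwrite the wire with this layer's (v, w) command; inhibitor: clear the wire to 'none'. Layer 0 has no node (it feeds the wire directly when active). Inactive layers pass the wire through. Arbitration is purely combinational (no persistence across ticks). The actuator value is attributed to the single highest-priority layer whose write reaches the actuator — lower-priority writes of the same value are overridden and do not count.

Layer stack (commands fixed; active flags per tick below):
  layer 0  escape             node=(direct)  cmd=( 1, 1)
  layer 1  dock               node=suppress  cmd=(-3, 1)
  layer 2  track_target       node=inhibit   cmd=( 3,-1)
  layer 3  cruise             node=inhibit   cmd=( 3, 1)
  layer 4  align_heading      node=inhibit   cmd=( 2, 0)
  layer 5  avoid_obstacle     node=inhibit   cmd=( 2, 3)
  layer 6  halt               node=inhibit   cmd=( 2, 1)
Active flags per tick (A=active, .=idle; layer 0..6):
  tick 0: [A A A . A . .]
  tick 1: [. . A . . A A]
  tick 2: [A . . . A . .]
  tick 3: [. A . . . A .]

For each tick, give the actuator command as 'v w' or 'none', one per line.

tick 0:
  L0 escape: active, feeds wire = (1, 1)
  L1 dock: active, suppressor → wire = (-3, 1)
  L2 track_target: active, inhibitor → wire = none
  L3 cruise: idle → wire stays none
  L4 align_heading: active, inhibitor → wire = none
  L5 avoid_obstacle: idle → wire stays none
  L6 halt: idle → wire stays none
  actuator = none
tick 1:
  L0 escape: idle → wire = none
  L1 dock: idle → wire stays none
  L2 track_target: active, inhibitor → wire = none
  L3 cruise: idle → wire stays none
  L4 align_heading: idle → wire stays none
  L5 avoid_obstacle: active, inhibitor → wire = none
  L6 halt: active, inhibitor → wire = none
  actuator = none
tick 2:
  L0 escape: active, feeds wire = (1, 1)
  L1 dock: idle → wire stays (1, 1)
  L2 track_target: idle → wire stays (1, 1)
  L3 cruise: idle → wire stays (1, 1)
  L4 align_heading: active, inhibitor → wire = none
  L5 avoid_obstacle: idle → wire stays none
  L6 halt: idle → wire stays none
  actuator = none
tick 3:
  L0 escape: idle → wire = none
  L1 dock: active, suppressor → wire = (-3, 1)
  L2 track_target: idle → wire stays (-3, 1)
  L3 cruise: idle → wire stays (-3, 1)
  L4 align_heading: idle → wire stays (-3, 1)
  L5 avoid_obstacle: active, inhibitor → wire = none
  L6 halt: idle → wire stays none
  actuator = none

none
none
none
none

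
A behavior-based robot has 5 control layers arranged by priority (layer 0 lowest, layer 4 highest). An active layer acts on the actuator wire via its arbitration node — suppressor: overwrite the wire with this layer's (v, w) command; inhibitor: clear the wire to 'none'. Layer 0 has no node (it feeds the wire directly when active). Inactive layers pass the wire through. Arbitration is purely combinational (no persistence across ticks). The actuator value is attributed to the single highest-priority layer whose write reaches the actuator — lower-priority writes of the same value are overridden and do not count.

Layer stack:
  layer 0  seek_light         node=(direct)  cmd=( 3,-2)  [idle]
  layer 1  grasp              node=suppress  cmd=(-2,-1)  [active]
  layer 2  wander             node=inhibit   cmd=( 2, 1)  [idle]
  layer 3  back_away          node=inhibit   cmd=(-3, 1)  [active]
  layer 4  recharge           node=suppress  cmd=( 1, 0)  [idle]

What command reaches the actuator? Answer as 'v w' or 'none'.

L0 seek_light: idle → wire = none
L1 grasp: active, suppressor → wire = (-2, -1)
L2 wander: idle → wire stays (-2, -1)
L3 back_away: active, inhibitor → wire = none
L4 recharge: idle → wire stays none
actuator = none

none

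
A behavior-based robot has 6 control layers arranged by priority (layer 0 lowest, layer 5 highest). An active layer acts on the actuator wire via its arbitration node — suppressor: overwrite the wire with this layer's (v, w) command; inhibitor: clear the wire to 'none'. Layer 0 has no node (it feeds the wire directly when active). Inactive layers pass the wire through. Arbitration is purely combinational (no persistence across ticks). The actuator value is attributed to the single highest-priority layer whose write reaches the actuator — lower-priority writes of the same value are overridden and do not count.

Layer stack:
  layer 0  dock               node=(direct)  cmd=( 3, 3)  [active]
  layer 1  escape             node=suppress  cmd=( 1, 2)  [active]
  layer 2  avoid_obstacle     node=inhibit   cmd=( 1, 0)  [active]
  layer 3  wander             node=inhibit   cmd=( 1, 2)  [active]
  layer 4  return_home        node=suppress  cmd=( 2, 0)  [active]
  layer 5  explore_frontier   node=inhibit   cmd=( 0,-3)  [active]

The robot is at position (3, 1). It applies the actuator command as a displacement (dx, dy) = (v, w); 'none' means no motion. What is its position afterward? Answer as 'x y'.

L0 dock: active, feeds wire = (3, 3)
L1 escape: active, suppressor → wire = (1, 2)
L2 avoid_obstacle: active, inhibitor → wire = none
L3 wander: active, inhibitor → wire = none
L4 return_home: active, suppressor → wire = (2, 0)
L5 explore_frontier: active, inhibitor → wire = none
actuator = none
position: (3, 1) + none = (3, 1)

3 1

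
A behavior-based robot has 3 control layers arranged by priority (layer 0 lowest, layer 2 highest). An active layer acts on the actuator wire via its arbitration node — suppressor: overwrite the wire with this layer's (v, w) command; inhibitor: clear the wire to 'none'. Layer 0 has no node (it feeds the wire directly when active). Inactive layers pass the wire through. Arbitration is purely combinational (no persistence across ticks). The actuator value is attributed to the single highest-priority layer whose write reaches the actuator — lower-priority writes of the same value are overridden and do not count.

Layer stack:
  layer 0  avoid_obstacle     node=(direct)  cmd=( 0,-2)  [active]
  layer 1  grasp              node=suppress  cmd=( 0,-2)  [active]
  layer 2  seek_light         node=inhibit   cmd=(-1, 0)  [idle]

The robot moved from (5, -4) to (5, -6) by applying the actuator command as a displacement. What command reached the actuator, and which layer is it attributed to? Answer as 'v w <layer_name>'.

displacement = (5, -6) − (5, -4) = (0, -2)
[0] avoid_obstacle on; wire := (0, -2)
[1] grasp on (suppress); wire := (0, -2)
[2] seek_light off; pass (0, -2)
output (0, -2) — from layer 1 (grasp)

0 -2 grasp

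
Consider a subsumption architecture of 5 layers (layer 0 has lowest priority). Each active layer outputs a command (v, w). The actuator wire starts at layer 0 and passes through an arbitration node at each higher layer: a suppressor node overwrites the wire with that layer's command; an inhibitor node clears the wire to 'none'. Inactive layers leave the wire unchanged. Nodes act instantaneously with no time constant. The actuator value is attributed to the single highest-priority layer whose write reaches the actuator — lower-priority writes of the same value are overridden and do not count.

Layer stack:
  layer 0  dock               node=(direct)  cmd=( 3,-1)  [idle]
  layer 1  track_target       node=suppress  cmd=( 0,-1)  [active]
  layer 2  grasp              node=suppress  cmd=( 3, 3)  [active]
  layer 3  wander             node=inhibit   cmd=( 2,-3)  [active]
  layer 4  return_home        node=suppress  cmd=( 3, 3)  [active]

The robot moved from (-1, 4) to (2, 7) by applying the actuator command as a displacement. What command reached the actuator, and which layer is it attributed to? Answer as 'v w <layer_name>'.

displacement = (2, 7) − (-1, 4) = (3, 3)
layer 0 (dock) idle — none
layer 1 (track_target) active — suppresses: (0, -1)
layer 2 (grasp) active — suppresses: (3, 3)
layer 3 (wander) active — inhibits: none
layer 4 (return_home) active — suppresses: (3, 3)
→ actuator (3, 3) — from layer 4 (return_home)

3 3 return_home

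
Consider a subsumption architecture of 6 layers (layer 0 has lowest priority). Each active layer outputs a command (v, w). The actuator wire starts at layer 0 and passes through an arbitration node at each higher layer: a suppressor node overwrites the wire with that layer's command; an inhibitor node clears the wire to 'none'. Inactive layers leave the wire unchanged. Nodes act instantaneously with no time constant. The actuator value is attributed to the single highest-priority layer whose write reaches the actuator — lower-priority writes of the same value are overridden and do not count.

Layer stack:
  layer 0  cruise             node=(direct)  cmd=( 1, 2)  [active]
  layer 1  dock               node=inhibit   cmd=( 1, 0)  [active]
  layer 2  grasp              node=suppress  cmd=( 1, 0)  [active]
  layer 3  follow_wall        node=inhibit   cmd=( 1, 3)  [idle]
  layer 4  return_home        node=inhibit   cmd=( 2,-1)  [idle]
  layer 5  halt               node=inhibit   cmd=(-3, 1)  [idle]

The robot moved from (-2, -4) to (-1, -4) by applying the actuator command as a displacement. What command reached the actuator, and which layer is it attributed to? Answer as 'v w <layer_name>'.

1 0 grasp

displacement = (-1, -4) − (-2, -4) = (1, 0)
layer 0 (cruise) active — direct: (1, 2)
layer 1 (dock) active — inhibits: none
layer 2 (grasp) active — suppresses: (1, 0)
layer 3 (follow_wall) idle — unchanged: (1, 0)
layer 4 (return_home) idle — unchanged: (1, 0)
layer 5 (halt) idle — unchanged: (1, 0)
→ actuator (1, 0) — from layer 2 (grasp)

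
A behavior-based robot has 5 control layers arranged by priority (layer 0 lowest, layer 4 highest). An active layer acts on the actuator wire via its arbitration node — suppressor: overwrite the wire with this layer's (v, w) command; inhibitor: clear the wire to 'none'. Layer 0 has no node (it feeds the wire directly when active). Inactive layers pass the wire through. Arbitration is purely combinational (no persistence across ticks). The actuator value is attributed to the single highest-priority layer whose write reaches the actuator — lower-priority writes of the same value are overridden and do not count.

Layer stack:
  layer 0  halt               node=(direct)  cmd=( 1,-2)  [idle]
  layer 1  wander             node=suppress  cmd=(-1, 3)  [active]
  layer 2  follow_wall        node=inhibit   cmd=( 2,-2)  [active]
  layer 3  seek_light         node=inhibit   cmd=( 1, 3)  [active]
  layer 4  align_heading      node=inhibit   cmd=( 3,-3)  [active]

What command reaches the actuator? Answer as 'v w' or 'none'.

[0] halt off; wire := none
[1] wander on (suppress); wire := (-1, 3)
[2] follow_wall on (inhibit); wire := none
[3] seek_light on (inhibit); wire := none
[4] align_heading on (inhibit); wire := none
output none

none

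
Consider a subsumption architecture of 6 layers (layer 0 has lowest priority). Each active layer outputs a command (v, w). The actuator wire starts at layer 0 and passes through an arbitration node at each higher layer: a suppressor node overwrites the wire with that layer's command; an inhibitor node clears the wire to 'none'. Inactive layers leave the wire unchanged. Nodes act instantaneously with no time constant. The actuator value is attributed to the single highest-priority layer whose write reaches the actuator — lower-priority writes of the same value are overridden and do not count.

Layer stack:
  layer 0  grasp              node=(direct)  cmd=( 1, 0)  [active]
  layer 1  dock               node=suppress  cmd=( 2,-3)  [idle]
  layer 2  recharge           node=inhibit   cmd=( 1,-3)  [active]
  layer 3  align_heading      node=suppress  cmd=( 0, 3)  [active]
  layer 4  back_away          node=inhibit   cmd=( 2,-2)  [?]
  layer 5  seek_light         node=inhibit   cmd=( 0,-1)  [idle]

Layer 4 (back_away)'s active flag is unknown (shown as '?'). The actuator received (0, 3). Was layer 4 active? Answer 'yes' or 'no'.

no

If layer 4 is active=yes:
  actuator would be none
If layer 4 is active=no:
  actuator would be (0, 3)
Observed (0, 3), so layer 4 was idle.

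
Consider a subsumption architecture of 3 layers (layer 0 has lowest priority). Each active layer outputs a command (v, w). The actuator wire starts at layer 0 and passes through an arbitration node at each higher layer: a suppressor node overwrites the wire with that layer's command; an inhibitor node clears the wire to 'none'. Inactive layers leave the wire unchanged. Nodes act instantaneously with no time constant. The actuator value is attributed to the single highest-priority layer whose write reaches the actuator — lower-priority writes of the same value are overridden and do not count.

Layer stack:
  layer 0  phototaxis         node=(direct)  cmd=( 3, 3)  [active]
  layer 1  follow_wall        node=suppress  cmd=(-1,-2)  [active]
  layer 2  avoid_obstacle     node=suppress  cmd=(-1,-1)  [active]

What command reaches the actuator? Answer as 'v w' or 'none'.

[0] phototaxis on; wire := (3, 3)
[1] follow_wall on (suppress); wire := (-1, -2)
[2] avoid_obstacle on (suppress); wire := (-1, -1)
output (-1, -1)

-1 -1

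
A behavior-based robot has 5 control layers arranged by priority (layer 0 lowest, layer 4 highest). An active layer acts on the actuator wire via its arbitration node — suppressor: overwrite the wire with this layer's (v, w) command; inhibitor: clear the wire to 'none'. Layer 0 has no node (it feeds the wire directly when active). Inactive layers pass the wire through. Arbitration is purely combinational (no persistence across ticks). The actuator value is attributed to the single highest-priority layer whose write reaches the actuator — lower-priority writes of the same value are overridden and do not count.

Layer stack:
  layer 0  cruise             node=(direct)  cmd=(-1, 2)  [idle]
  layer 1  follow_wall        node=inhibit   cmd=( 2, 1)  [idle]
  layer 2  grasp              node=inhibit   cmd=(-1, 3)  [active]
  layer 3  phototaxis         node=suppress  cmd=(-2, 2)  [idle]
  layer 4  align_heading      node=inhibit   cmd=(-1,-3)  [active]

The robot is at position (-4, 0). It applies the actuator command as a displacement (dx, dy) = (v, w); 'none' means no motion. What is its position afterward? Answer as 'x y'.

-4 0

layer 0 (cruise) idle — none
layer 1 (follow_wall) idle — unchanged: none
layer 2 (grasp) active — inhibits: none
layer 3 (phototaxis) idle — unchanged: none
layer 4 (align_heading) active — inhibits: none
→ actuator none
position: (-4, 0) + none = (-4, 0)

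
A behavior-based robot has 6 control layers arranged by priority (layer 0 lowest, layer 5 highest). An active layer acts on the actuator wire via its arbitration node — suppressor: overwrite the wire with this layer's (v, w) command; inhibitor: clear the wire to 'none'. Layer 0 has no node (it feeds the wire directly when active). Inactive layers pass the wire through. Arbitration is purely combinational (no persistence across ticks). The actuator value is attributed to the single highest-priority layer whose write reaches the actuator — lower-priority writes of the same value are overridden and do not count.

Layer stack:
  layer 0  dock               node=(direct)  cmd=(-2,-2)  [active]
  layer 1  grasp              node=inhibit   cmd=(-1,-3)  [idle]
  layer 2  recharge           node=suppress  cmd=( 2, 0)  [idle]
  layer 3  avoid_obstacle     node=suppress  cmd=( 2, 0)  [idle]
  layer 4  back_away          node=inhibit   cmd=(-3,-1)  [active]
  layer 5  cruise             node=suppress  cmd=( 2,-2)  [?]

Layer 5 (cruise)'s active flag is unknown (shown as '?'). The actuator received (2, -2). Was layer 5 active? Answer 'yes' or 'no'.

yes

If layer 5 is active=yes:
  actuator would be (2, -2)
If layer 5 is active=no:
  actuator would be none
Observed (2, -2), so layer 5 was active.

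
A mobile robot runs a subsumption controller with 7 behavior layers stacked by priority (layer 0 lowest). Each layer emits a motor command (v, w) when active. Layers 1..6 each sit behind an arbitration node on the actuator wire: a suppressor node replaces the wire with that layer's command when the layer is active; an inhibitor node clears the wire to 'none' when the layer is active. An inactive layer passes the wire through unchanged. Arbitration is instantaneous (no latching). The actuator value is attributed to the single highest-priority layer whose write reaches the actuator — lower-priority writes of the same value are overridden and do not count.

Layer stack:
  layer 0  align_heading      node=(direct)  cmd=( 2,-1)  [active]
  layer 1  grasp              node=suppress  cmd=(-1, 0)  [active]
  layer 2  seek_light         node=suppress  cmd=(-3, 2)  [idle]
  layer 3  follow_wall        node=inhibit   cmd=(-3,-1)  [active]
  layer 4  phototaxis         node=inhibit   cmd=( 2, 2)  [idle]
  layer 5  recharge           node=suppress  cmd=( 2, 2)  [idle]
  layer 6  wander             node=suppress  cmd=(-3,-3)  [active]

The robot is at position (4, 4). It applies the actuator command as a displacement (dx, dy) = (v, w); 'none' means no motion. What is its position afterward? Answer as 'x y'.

1 1

L0 align_heading: active, feeds wire = (2, -1)
L1 grasp: active, suppressor → wire = (-1, 0)
L2 seek_light: idle → wire stays (-1, 0)
L3 follow_wall: active, inhibitor → wire = none
L4 phototaxis: idle → wire stays none
L5 recharge: idle → wire stays none
L6 wander: active, suppressor → wire = (-3, -3)
actuator = (-3, -3)
position: (4, 4) + (-3, -3) = (1, 1)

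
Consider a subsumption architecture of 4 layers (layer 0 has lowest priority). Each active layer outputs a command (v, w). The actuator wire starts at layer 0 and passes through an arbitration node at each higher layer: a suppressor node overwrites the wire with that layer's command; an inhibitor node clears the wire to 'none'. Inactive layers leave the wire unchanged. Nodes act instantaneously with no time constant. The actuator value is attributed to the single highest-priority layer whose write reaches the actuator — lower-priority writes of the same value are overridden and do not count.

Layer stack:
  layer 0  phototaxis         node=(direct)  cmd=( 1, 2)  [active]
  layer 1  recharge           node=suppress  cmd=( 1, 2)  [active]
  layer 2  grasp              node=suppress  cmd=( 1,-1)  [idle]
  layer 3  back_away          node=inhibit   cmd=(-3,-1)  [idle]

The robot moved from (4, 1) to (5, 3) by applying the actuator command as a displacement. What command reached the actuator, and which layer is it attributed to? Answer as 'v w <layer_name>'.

displacement = (5, 3) − (4, 1) = (1, 2)
[0] phototaxis on; wire := (1, 2)
[1] recharge on (suppress); wire := (1, 2)
[2] grasp off; pass (1, 2)
[3] back_away off; pass (1, 2)
output (1, 2) — from layer 1 (recharge)

1 2 recharge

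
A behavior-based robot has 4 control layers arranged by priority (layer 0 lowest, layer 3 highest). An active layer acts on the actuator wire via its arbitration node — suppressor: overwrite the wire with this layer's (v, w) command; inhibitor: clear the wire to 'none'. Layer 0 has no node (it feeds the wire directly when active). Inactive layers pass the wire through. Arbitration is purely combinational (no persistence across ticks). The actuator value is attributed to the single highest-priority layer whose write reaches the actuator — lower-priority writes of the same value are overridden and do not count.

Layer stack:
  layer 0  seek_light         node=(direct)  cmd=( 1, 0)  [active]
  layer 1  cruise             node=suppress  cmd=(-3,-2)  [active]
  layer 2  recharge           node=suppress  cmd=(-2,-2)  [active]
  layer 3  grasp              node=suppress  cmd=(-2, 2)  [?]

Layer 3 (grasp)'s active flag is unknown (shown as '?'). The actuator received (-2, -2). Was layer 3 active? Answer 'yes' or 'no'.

If layer 3 is active=yes:
  actuator would be (-2, 2)
If layer 3 is active=no:
  actuator would be (-2, -2)
Observed (-2, -2), so layer 3 was idle.

no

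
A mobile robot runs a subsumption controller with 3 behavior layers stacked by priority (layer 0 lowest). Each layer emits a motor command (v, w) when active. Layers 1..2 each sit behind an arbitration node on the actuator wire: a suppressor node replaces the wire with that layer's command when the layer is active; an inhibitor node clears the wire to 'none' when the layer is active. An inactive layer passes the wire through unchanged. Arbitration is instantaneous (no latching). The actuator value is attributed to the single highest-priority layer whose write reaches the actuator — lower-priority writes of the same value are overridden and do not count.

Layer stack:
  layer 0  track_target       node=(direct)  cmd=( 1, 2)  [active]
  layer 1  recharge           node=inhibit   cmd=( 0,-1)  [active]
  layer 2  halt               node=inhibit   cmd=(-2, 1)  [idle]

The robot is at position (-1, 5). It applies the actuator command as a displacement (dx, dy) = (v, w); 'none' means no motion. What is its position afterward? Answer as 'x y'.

[0] track_target on; wire := (1, 2)
[1] recharge on (inhibit); wire := none
[2] halt off; pass none
output none
position: (-1, 5) + none = (-1, 5)

-1 5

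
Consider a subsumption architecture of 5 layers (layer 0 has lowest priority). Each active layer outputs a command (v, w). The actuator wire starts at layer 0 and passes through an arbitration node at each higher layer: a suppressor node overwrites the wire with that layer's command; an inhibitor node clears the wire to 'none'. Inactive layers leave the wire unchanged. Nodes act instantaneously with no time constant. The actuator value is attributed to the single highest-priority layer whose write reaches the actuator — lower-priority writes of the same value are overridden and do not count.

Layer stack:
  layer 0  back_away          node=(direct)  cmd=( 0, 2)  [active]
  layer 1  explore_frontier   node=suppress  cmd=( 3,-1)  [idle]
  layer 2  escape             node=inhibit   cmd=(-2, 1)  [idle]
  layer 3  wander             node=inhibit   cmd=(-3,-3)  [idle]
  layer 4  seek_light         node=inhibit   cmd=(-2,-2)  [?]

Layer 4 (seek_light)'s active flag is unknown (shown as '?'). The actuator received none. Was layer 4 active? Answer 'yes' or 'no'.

If layer 4 is active=yes:
  actuator would be none
If layer 4 is active=no:
  actuator would be (0, 2)
Observed none, so layer 4 was active.

yes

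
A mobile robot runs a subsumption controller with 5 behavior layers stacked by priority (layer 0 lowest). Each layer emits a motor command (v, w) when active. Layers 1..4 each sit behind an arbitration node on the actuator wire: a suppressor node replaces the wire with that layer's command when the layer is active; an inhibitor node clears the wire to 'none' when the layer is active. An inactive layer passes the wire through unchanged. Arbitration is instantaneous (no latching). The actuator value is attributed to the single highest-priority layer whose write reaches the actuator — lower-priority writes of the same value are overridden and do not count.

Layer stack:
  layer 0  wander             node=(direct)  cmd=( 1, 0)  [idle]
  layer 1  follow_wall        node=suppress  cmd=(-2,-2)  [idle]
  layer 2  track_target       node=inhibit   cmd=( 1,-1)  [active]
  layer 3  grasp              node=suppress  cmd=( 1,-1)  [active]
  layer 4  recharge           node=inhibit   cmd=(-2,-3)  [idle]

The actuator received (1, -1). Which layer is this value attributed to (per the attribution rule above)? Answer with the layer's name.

grasp

L0 wander: idle → wire = none
L1 follow_wall: idle → wire stays none
L2 track_target: active, inhibitor → wire = none
L3 grasp: active, suppressor → wire = (1, -1)
L4 recharge: idle → wire stays (1, -1)
actuator = (1, -1)
last writer: layer 3 = grasp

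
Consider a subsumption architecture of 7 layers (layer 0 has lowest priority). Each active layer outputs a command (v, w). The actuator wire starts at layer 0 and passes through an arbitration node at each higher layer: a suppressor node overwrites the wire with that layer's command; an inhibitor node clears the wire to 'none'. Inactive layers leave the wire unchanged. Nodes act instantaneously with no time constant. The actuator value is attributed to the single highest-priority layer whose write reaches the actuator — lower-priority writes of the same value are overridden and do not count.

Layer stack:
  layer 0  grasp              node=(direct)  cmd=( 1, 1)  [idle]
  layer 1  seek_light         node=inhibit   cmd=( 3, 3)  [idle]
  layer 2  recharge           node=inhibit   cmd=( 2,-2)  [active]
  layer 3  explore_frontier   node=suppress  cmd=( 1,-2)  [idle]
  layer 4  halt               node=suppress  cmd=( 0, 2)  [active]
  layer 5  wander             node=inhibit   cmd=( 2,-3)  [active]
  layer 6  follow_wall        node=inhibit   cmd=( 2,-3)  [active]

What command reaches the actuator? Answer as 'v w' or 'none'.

layer 0 (grasp) idle — none
layer 1 (seek_light) idle — unchanged: none
layer 2 (recharge) active — inhibits: none
layer 3 (explore_frontier) idle — unchanged: none
layer 4 (halt) active — suppresses: (0, 2)
layer 5 (wander) active — inhibits: none
layer 6 (follow_wall) active — inhibits: none
→ actuator none

none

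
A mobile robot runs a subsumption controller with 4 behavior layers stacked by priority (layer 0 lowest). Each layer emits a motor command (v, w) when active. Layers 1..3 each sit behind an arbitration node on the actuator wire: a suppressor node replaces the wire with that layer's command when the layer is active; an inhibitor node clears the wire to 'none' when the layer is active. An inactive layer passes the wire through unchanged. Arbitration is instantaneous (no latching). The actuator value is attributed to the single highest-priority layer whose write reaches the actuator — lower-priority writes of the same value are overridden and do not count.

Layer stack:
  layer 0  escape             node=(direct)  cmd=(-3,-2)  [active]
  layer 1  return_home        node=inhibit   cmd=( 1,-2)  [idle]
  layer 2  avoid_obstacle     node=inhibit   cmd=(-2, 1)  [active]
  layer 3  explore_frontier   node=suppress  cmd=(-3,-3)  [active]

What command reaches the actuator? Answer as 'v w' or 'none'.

[0] escape on; wire := (-3, -2)
[1] return_home off; pass (-3, -2)
[2] avoid_obstacle on (inhibit); wire := none
[3] explore_frontier on (suppress); wire := (-3, -3)
output (-3, -3)

-3 -3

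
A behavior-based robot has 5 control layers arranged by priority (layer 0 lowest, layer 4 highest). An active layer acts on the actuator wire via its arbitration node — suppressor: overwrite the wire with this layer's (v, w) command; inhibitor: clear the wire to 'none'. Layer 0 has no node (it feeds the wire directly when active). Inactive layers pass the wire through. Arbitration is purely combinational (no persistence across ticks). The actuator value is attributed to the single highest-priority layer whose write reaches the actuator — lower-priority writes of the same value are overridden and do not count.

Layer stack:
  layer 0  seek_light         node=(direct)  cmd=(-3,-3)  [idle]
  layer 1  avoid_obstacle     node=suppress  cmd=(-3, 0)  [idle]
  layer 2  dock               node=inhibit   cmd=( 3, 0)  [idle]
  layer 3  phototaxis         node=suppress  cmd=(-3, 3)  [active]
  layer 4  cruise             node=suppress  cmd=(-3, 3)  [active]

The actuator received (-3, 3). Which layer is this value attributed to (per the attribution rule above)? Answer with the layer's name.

cruise

L0 seek_light: idle → wire = none
L1 avoid_obstacle: idle → wire stays none
L2 dock: idle → wire stays none
L3 phototaxis: active, suppressor → wire = (-3, 3)
L4 cruise: active, suppressor → wire = (-3, 3)
actuator = (-3, 3)
last writer: layer 4 = cruise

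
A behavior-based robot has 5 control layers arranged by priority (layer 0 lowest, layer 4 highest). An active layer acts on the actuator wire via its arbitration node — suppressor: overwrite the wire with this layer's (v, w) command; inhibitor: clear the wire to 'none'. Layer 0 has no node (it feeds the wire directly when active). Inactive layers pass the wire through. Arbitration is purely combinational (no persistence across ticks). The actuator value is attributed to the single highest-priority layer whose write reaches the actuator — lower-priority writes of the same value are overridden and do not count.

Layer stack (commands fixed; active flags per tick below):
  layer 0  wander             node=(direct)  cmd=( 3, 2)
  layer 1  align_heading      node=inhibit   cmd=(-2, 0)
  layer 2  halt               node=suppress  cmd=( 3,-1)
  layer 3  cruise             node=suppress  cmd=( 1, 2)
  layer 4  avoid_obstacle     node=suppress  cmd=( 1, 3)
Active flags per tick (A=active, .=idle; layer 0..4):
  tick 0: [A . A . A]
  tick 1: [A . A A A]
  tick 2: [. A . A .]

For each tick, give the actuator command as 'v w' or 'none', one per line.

1 3
1 3
1 2

tick 0:
  L0 wander: active, feeds wire = (3, 2)
  L1 align_heading: idle → wire stays (3, 2)
  L2 halt: active, suppressor → wire = (3, -1)
  L3 cruise: idle → wire stays (3, -1)
  L4 avoid_obstacle: active, suppressor → wire = (1, 3)
  actuator = (1, 3)
tick 1:
  L0 wander: active, feeds wire = (3, 2)
  L1 align_heading: idle → wire stays (3, 2)
  L2 halt: active, suppressor → wire = (3, -1)
  L3 cruise: active, suppressor → wire = (1, 2)
  L4 avoid_obstacle: active, suppressor → wire = (1, 3)
  actuator = (1, 3)
tick 2:
  L0 wander: idle → wire = none
  L1 align_heading: active, inhibitor → wire = none
  L2 halt: idle → wire stays none
  L3 cruise: active, suppressor → wire = (1, 2)
  L4 avoid_obstacle: idle → wire stays (1, 2)
  actuator = (1, 2)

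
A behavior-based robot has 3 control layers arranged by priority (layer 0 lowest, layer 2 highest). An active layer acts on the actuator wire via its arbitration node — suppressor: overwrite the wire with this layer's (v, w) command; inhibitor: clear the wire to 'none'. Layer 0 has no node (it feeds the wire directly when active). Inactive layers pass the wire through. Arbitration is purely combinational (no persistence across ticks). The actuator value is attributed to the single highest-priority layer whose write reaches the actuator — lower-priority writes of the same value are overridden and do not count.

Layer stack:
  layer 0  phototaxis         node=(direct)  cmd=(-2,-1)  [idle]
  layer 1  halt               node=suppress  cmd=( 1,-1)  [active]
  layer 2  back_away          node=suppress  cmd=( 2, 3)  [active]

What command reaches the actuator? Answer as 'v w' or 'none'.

2 3

L0 phototaxis: idle → wire = none
L1 halt: active, suppressor → wire = (1, -1)
L2 back_away: active, suppressor → wire = (2, 3)
actuator = (2, 3)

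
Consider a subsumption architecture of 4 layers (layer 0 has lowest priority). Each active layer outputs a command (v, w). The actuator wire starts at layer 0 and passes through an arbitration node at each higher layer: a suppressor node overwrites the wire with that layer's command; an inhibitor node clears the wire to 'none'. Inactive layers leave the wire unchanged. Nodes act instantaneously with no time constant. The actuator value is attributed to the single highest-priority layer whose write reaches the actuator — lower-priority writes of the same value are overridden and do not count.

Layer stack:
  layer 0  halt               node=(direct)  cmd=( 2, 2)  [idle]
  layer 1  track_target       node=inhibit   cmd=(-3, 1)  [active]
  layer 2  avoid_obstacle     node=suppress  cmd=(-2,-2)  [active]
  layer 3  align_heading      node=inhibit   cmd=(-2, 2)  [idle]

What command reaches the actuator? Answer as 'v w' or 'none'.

-2 -2

[0] halt off; wire := none
[1] track_target on (inhibit); wire := none
[2] avoid_obstacle on (suppress); wire := (-2, -2)
[3] align_heading off; pass (-2, -2)
output (-2, -2)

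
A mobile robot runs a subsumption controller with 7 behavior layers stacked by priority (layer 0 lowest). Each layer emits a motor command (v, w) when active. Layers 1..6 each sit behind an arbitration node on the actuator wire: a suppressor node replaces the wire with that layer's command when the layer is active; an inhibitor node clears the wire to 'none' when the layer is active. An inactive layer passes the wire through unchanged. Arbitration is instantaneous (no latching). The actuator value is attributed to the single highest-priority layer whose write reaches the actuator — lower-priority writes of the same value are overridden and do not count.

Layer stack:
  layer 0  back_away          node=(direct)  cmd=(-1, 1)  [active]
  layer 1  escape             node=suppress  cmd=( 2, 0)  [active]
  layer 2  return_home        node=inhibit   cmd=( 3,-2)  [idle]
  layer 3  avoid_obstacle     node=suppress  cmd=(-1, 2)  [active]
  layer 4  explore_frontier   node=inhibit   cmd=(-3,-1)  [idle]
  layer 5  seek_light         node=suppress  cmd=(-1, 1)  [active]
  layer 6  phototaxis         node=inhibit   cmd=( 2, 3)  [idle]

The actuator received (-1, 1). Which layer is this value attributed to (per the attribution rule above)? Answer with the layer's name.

layer 0 (back_away) active — direct: (-1, 1)
layer 1 (escape) active — suppresses: (2, 0)
layer 2 (return_home) idle — unchanged: (2, 0)
layer 3 (avoid_obstacle) active — suppresses: (-1, 2)
layer 4 (explore_frontier) idle — unchanged: (-1, 2)
layer 5 (seek_light) active — suppresses: (-1, 1)
layer 6 (phototaxis) idle — unchanged: (-1, 1)
→ actuator (-1, 1)
last writer: layer 5 = seek_light

seek_light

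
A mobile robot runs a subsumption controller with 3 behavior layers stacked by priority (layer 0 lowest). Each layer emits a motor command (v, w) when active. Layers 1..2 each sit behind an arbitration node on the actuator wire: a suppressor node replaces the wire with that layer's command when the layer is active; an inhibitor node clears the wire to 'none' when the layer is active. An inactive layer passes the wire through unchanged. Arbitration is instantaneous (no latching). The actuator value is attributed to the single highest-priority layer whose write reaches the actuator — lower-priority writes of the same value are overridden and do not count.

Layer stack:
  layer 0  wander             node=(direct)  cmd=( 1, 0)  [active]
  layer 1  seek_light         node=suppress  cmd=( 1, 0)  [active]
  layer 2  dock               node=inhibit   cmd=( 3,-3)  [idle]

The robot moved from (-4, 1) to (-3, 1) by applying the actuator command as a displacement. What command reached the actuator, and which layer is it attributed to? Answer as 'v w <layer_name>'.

1 0 seek_light

displacement = (-3, 1) − (-4, 1) = (1, 0)
[0] wander on; wire := (1, 0)
[1] seek_light on (suppress); wire := (1, 0)
[2] dock off; pass (1, 0)
output (1, 0) — from layer 1 (seek_light)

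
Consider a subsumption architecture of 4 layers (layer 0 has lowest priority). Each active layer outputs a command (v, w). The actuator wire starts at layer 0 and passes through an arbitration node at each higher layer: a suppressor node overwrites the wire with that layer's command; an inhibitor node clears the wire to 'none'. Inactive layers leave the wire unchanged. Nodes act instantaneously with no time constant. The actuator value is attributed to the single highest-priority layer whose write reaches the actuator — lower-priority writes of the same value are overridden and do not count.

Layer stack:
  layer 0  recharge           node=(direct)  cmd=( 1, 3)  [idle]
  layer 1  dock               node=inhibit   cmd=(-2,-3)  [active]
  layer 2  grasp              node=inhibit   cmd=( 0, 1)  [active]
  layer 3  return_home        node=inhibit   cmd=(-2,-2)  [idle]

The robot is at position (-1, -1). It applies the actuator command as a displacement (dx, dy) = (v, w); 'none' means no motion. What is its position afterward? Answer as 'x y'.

-1 -1

layer 0 (recharge) idle — none
layer 1 (dock) active — inhibits: none
layer 2 (grasp) active — inhibits: none
layer 3 (return_home) idle — unchanged: none
→ actuator none
position: (-1, -1) + none = (-1, -1)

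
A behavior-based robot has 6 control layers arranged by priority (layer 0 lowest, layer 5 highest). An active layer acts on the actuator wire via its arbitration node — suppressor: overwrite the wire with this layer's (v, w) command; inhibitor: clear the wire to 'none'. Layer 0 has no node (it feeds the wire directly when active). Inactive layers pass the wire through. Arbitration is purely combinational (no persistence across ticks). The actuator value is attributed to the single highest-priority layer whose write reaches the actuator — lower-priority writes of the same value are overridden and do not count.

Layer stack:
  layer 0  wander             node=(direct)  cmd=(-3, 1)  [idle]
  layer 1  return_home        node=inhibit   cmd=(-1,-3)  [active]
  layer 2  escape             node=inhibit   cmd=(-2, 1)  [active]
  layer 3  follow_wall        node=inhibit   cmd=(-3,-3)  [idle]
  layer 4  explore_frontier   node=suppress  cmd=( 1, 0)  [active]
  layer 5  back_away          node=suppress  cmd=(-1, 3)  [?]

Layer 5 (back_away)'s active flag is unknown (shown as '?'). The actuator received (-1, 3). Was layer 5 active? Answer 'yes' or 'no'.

If layer 5 is active=yes:
  actuator would be (-1, 3)
If layer 5 is active=no:
  actuator would be (1, 0)
Observed (-1, 3), so layer 5 was active.

yes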